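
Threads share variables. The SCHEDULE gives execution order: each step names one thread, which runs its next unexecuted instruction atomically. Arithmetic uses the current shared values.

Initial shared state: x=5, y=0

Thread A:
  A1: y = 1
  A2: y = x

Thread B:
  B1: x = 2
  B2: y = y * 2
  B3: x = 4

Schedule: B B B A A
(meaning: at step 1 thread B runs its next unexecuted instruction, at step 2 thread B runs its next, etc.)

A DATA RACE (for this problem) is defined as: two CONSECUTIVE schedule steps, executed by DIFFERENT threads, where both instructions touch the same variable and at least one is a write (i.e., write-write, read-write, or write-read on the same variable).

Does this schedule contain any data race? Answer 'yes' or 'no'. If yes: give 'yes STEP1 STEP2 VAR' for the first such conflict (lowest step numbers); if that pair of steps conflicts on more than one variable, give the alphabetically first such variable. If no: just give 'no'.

Answer: no

Derivation:
Steps 1,2: same thread (B). No race.
Steps 2,3: same thread (B). No race.
Steps 3,4: B(r=-,w=x) vs A(r=-,w=y). No conflict.
Steps 4,5: same thread (A). No race.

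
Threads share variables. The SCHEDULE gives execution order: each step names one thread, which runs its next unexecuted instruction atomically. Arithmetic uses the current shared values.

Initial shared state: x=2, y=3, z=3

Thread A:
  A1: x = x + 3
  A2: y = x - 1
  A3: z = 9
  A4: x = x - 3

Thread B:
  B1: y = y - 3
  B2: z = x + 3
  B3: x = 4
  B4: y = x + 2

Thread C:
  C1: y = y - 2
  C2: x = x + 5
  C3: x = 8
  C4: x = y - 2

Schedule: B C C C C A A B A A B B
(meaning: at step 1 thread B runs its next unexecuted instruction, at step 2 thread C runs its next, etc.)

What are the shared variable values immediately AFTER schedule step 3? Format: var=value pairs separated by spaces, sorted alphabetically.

Answer: x=7 y=-2 z=3

Derivation:
Step 1: thread B executes B1 (y = y - 3). Shared: x=2 y=0 z=3. PCs: A@0 B@1 C@0
Step 2: thread C executes C1 (y = y - 2). Shared: x=2 y=-2 z=3. PCs: A@0 B@1 C@1
Step 3: thread C executes C2 (x = x + 5). Shared: x=7 y=-2 z=3. PCs: A@0 B@1 C@2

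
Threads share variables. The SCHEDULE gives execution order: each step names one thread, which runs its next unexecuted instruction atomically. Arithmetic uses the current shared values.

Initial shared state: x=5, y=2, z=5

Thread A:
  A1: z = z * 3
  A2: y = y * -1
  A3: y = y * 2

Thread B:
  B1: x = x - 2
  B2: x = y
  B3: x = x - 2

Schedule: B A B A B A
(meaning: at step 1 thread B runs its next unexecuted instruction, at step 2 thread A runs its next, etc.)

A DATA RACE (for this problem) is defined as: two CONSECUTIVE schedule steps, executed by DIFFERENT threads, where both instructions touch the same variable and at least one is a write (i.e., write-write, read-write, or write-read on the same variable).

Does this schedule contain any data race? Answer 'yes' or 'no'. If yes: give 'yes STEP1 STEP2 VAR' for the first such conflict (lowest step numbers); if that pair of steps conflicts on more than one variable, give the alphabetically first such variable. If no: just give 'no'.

Answer: yes 3 4 y

Derivation:
Steps 1,2: B(r=x,w=x) vs A(r=z,w=z). No conflict.
Steps 2,3: A(r=z,w=z) vs B(r=y,w=x). No conflict.
Steps 3,4: B(x = y) vs A(y = y * -1). RACE on y (R-W).
Steps 4,5: A(r=y,w=y) vs B(r=x,w=x). No conflict.
Steps 5,6: B(r=x,w=x) vs A(r=y,w=y). No conflict.
First conflict at steps 3,4.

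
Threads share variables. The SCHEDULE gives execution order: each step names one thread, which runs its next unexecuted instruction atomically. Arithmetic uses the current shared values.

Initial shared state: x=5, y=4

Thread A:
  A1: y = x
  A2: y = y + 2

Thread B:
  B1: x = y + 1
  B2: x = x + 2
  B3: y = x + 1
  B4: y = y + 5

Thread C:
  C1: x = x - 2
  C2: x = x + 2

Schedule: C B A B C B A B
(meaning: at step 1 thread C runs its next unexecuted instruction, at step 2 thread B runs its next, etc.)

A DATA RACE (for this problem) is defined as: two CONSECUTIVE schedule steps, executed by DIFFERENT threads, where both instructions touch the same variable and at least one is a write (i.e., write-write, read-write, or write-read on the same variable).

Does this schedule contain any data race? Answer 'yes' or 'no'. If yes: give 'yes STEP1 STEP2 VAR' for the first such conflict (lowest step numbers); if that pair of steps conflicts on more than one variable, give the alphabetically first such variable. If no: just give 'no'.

Steps 1,2: C(x = x - 2) vs B(x = y + 1). RACE on x (W-W).
Steps 2,3: B(x = y + 1) vs A(y = x). RACE on x (W-R), y (R-W). Multiple vars; alphabetically first is x.
Steps 3,4: A(y = x) vs B(x = x + 2). RACE on x (R-W).
Steps 4,5: B(x = x + 2) vs C(x = x + 2). RACE on x (W-W).
Steps 5,6: C(x = x + 2) vs B(y = x + 1). RACE on x (W-R).
Steps 6,7: B(y = x + 1) vs A(y = y + 2). RACE on y (W-W).
Steps 7,8: A(y = y + 2) vs B(y = y + 5). RACE on y (W-W).
First conflict at steps 1,2.

Answer: yes 1 2 x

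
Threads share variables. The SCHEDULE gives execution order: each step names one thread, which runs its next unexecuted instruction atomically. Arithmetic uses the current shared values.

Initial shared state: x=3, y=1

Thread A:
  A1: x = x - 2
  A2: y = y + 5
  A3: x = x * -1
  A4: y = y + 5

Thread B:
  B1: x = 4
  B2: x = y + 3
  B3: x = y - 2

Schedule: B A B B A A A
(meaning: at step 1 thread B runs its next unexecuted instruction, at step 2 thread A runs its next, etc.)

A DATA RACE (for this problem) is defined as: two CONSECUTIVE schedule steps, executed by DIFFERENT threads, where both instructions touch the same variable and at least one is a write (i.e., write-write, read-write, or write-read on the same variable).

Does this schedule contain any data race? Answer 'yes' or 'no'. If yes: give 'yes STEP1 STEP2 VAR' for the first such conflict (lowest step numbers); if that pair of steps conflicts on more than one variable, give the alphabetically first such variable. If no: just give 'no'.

Steps 1,2: B(x = 4) vs A(x = x - 2). RACE on x (W-W).
Steps 2,3: A(x = x - 2) vs B(x = y + 3). RACE on x (W-W).
Steps 3,4: same thread (B). No race.
Steps 4,5: B(x = y - 2) vs A(y = y + 5). RACE on y (R-W).
Steps 5,6: same thread (A). No race.
Steps 6,7: same thread (A). No race.
First conflict at steps 1,2.

Answer: yes 1 2 x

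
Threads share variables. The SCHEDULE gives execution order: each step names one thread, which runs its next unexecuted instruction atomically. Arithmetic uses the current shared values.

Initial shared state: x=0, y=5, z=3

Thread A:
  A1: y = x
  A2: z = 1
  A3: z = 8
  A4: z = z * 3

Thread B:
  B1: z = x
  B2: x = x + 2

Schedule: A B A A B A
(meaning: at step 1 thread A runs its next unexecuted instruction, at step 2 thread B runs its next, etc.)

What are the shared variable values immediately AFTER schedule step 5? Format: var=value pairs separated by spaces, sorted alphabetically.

Answer: x=2 y=0 z=8

Derivation:
Step 1: thread A executes A1 (y = x). Shared: x=0 y=0 z=3. PCs: A@1 B@0
Step 2: thread B executes B1 (z = x). Shared: x=0 y=0 z=0. PCs: A@1 B@1
Step 3: thread A executes A2 (z = 1). Shared: x=0 y=0 z=1. PCs: A@2 B@1
Step 4: thread A executes A3 (z = 8). Shared: x=0 y=0 z=8. PCs: A@3 B@1
Step 5: thread B executes B2 (x = x + 2). Shared: x=2 y=0 z=8. PCs: A@3 B@2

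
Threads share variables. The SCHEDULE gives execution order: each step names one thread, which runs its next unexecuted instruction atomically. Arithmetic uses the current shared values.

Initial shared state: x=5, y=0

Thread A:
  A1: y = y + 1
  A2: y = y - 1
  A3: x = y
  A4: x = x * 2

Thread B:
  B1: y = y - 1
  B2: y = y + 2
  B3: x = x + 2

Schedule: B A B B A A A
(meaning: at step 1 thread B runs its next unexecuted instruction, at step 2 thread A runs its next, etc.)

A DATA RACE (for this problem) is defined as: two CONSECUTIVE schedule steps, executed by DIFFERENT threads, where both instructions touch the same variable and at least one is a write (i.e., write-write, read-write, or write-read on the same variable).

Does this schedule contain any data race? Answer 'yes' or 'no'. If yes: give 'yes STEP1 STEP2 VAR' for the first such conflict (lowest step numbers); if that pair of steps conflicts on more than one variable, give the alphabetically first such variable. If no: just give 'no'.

Answer: yes 1 2 y

Derivation:
Steps 1,2: B(y = y - 1) vs A(y = y + 1). RACE on y (W-W).
Steps 2,3: A(y = y + 1) vs B(y = y + 2). RACE on y (W-W).
Steps 3,4: same thread (B). No race.
Steps 4,5: B(r=x,w=x) vs A(r=y,w=y). No conflict.
Steps 5,6: same thread (A). No race.
Steps 6,7: same thread (A). No race.
First conflict at steps 1,2.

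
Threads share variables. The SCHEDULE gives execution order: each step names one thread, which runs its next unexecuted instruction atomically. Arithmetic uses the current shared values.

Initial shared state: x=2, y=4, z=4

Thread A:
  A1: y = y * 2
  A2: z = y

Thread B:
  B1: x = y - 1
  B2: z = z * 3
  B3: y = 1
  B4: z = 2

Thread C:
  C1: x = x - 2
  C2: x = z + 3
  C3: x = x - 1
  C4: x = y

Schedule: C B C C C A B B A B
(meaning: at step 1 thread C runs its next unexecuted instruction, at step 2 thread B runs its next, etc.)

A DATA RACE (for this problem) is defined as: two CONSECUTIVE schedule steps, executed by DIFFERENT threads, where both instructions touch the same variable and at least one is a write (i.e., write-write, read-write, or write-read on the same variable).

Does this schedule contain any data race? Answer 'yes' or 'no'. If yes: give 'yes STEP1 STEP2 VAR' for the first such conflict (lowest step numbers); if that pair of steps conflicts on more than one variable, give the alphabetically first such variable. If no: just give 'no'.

Steps 1,2: C(x = x - 2) vs B(x = y - 1). RACE on x (W-W).
Steps 2,3: B(x = y - 1) vs C(x = z + 3). RACE on x (W-W).
Steps 3,4: same thread (C). No race.
Steps 4,5: same thread (C). No race.
Steps 5,6: C(x = y) vs A(y = y * 2). RACE on y (R-W).
Steps 6,7: A(r=y,w=y) vs B(r=z,w=z). No conflict.
Steps 7,8: same thread (B). No race.
Steps 8,9: B(y = 1) vs A(z = y). RACE on y (W-R).
Steps 9,10: A(z = y) vs B(z = 2). RACE on z (W-W).
First conflict at steps 1,2.

Answer: yes 1 2 x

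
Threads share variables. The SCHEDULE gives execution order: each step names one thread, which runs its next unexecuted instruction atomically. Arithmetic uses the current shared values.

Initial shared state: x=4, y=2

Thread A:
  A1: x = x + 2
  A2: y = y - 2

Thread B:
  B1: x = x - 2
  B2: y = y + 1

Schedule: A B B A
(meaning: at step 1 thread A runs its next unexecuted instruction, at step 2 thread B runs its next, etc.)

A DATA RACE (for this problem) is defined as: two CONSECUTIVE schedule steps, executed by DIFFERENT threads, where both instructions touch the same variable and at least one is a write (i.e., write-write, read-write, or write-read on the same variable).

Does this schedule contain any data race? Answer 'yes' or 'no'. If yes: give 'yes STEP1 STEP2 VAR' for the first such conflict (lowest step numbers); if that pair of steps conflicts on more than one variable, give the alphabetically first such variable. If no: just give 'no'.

Steps 1,2: A(x = x + 2) vs B(x = x - 2). RACE on x (W-W).
Steps 2,3: same thread (B). No race.
Steps 3,4: B(y = y + 1) vs A(y = y - 2). RACE on y (W-W).
First conflict at steps 1,2.

Answer: yes 1 2 x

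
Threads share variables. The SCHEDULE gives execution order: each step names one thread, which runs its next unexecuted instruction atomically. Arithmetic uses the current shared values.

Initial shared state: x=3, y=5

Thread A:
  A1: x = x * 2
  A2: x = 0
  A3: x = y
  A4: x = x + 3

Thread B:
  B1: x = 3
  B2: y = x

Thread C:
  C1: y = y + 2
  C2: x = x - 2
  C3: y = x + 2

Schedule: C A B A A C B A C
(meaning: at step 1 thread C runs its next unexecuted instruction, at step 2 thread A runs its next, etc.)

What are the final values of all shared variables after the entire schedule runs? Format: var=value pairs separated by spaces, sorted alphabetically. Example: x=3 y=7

Answer: x=8 y=10

Derivation:
Step 1: thread C executes C1 (y = y + 2). Shared: x=3 y=7. PCs: A@0 B@0 C@1
Step 2: thread A executes A1 (x = x * 2). Shared: x=6 y=7. PCs: A@1 B@0 C@1
Step 3: thread B executes B1 (x = 3). Shared: x=3 y=7. PCs: A@1 B@1 C@1
Step 4: thread A executes A2 (x = 0). Shared: x=0 y=7. PCs: A@2 B@1 C@1
Step 5: thread A executes A3 (x = y). Shared: x=7 y=7. PCs: A@3 B@1 C@1
Step 6: thread C executes C2 (x = x - 2). Shared: x=5 y=7. PCs: A@3 B@1 C@2
Step 7: thread B executes B2 (y = x). Shared: x=5 y=5. PCs: A@3 B@2 C@2
Step 8: thread A executes A4 (x = x + 3). Shared: x=8 y=5. PCs: A@4 B@2 C@2
Step 9: thread C executes C3 (y = x + 2). Shared: x=8 y=10. PCs: A@4 B@2 C@3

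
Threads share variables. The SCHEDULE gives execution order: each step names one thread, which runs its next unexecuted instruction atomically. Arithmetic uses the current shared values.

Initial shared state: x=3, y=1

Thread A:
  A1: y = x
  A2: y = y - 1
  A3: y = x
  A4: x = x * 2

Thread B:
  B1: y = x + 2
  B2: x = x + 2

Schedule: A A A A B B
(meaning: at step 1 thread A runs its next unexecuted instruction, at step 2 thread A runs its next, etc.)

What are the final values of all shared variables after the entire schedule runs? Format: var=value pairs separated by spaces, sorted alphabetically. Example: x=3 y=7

Answer: x=8 y=8

Derivation:
Step 1: thread A executes A1 (y = x). Shared: x=3 y=3. PCs: A@1 B@0
Step 2: thread A executes A2 (y = y - 1). Shared: x=3 y=2. PCs: A@2 B@0
Step 3: thread A executes A3 (y = x). Shared: x=3 y=3. PCs: A@3 B@0
Step 4: thread A executes A4 (x = x * 2). Shared: x=6 y=3. PCs: A@4 B@0
Step 5: thread B executes B1 (y = x + 2). Shared: x=6 y=8. PCs: A@4 B@1
Step 6: thread B executes B2 (x = x + 2). Shared: x=8 y=8. PCs: A@4 B@2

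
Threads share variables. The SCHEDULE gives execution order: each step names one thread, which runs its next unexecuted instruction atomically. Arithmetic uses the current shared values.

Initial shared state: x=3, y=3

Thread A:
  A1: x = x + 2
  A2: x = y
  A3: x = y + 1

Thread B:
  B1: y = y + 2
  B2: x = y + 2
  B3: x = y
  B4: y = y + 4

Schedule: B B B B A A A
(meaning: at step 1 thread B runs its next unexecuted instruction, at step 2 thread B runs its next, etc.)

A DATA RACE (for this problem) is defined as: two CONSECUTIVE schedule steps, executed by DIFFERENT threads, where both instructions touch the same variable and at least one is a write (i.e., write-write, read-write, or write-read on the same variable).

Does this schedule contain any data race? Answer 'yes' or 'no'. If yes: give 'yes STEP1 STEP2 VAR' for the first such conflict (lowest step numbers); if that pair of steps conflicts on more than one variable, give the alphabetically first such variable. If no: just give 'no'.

Steps 1,2: same thread (B). No race.
Steps 2,3: same thread (B). No race.
Steps 3,4: same thread (B). No race.
Steps 4,5: B(r=y,w=y) vs A(r=x,w=x). No conflict.
Steps 5,6: same thread (A). No race.
Steps 6,7: same thread (A). No race.

Answer: no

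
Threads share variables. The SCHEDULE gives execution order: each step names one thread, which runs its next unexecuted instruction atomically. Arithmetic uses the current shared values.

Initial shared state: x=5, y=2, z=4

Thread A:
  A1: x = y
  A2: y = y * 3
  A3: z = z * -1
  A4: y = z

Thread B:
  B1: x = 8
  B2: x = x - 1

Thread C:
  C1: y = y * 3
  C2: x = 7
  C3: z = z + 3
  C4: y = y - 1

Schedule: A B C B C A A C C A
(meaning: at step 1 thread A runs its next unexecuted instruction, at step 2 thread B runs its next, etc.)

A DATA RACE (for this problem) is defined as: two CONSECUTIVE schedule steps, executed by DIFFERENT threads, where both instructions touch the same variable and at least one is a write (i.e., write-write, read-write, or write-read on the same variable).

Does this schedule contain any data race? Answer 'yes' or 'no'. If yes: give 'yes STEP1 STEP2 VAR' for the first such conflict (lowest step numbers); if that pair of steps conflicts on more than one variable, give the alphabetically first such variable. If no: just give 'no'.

Answer: yes 1 2 x

Derivation:
Steps 1,2: A(x = y) vs B(x = 8). RACE on x (W-W).
Steps 2,3: B(r=-,w=x) vs C(r=y,w=y). No conflict.
Steps 3,4: C(r=y,w=y) vs B(r=x,w=x). No conflict.
Steps 4,5: B(x = x - 1) vs C(x = 7). RACE on x (W-W).
Steps 5,6: C(r=-,w=x) vs A(r=y,w=y). No conflict.
Steps 6,7: same thread (A). No race.
Steps 7,8: A(z = z * -1) vs C(z = z + 3). RACE on z (W-W).
Steps 8,9: same thread (C). No race.
Steps 9,10: C(y = y - 1) vs A(y = z). RACE on y (W-W).
First conflict at steps 1,2.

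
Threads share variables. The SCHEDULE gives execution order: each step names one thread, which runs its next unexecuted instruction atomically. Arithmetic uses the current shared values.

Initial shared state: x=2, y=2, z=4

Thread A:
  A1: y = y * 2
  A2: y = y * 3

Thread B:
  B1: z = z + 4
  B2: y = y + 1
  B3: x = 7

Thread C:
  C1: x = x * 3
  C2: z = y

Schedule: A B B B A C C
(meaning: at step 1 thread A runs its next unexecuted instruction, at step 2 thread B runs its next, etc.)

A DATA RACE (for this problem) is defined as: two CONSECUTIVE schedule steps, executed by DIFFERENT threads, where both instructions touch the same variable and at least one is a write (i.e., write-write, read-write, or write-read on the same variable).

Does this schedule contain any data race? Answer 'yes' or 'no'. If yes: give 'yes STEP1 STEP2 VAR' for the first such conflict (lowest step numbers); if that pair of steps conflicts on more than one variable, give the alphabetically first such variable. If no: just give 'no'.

Answer: no

Derivation:
Steps 1,2: A(r=y,w=y) vs B(r=z,w=z). No conflict.
Steps 2,3: same thread (B). No race.
Steps 3,4: same thread (B). No race.
Steps 4,5: B(r=-,w=x) vs A(r=y,w=y). No conflict.
Steps 5,6: A(r=y,w=y) vs C(r=x,w=x). No conflict.
Steps 6,7: same thread (C). No race.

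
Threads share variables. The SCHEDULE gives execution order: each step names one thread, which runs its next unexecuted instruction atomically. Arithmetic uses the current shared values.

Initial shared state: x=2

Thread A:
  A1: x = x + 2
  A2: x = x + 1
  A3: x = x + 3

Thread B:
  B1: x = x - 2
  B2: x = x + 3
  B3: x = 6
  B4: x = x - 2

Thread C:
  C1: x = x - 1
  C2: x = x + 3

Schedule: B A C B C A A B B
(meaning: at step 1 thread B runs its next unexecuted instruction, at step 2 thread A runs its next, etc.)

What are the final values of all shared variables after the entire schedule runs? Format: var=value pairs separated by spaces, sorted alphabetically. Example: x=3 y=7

Step 1: thread B executes B1 (x = x - 2). Shared: x=0. PCs: A@0 B@1 C@0
Step 2: thread A executes A1 (x = x + 2). Shared: x=2. PCs: A@1 B@1 C@0
Step 3: thread C executes C1 (x = x - 1). Shared: x=1. PCs: A@1 B@1 C@1
Step 4: thread B executes B2 (x = x + 3). Shared: x=4. PCs: A@1 B@2 C@1
Step 5: thread C executes C2 (x = x + 3). Shared: x=7. PCs: A@1 B@2 C@2
Step 6: thread A executes A2 (x = x + 1). Shared: x=8. PCs: A@2 B@2 C@2
Step 7: thread A executes A3 (x = x + 3). Shared: x=11. PCs: A@3 B@2 C@2
Step 8: thread B executes B3 (x = 6). Shared: x=6. PCs: A@3 B@3 C@2
Step 9: thread B executes B4 (x = x - 2). Shared: x=4. PCs: A@3 B@4 C@2

Answer: x=4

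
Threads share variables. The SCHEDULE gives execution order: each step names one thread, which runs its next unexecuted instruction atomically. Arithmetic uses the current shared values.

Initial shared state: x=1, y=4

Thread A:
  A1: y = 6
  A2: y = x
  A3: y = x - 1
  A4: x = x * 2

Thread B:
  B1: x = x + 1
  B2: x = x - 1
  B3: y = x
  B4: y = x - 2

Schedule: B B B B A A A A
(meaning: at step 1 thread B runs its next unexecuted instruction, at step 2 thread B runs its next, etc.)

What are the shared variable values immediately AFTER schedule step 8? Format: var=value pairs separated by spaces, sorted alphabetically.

Step 1: thread B executes B1 (x = x + 1). Shared: x=2 y=4. PCs: A@0 B@1
Step 2: thread B executes B2 (x = x - 1). Shared: x=1 y=4. PCs: A@0 B@2
Step 3: thread B executes B3 (y = x). Shared: x=1 y=1. PCs: A@0 B@3
Step 4: thread B executes B4 (y = x - 2). Shared: x=1 y=-1. PCs: A@0 B@4
Step 5: thread A executes A1 (y = 6). Shared: x=1 y=6. PCs: A@1 B@4
Step 6: thread A executes A2 (y = x). Shared: x=1 y=1. PCs: A@2 B@4
Step 7: thread A executes A3 (y = x - 1). Shared: x=1 y=0. PCs: A@3 B@4
Step 8: thread A executes A4 (x = x * 2). Shared: x=2 y=0. PCs: A@4 B@4

Answer: x=2 y=0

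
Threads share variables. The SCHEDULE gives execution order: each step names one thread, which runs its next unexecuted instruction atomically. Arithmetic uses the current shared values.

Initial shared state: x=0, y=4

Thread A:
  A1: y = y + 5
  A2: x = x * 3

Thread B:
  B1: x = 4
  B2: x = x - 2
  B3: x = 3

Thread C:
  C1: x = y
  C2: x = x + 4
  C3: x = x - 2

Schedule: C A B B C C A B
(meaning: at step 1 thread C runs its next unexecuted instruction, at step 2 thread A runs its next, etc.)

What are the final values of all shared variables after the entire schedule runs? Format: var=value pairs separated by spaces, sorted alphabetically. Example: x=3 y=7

Answer: x=3 y=9

Derivation:
Step 1: thread C executes C1 (x = y). Shared: x=4 y=4. PCs: A@0 B@0 C@1
Step 2: thread A executes A1 (y = y + 5). Shared: x=4 y=9. PCs: A@1 B@0 C@1
Step 3: thread B executes B1 (x = 4). Shared: x=4 y=9. PCs: A@1 B@1 C@1
Step 4: thread B executes B2 (x = x - 2). Shared: x=2 y=9. PCs: A@1 B@2 C@1
Step 5: thread C executes C2 (x = x + 4). Shared: x=6 y=9. PCs: A@1 B@2 C@2
Step 6: thread C executes C3 (x = x - 2). Shared: x=4 y=9. PCs: A@1 B@2 C@3
Step 7: thread A executes A2 (x = x * 3). Shared: x=12 y=9. PCs: A@2 B@2 C@3
Step 8: thread B executes B3 (x = 3). Shared: x=3 y=9. PCs: A@2 B@3 C@3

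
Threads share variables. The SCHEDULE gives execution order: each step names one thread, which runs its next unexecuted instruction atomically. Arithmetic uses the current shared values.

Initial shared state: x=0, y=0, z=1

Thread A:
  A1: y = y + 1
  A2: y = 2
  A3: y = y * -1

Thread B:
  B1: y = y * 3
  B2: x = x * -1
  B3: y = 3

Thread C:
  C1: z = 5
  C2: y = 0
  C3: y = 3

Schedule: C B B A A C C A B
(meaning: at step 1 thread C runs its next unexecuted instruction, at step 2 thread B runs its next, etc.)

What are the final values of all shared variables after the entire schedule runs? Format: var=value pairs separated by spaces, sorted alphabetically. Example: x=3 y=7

Answer: x=0 y=3 z=5

Derivation:
Step 1: thread C executes C1 (z = 5). Shared: x=0 y=0 z=5. PCs: A@0 B@0 C@1
Step 2: thread B executes B1 (y = y * 3). Shared: x=0 y=0 z=5. PCs: A@0 B@1 C@1
Step 3: thread B executes B2 (x = x * -1). Shared: x=0 y=0 z=5. PCs: A@0 B@2 C@1
Step 4: thread A executes A1 (y = y + 1). Shared: x=0 y=1 z=5. PCs: A@1 B@2 C@1
Step 5: thread A executes A2 (y = 2). Shared: x=0 y=2 z=5. PCs: A@2 B@2 C@1
Step 6: thread C executes C2 (y = 0). Shared: x=0 y=0 z=5. PCs: A@2 B@2 C@2
Step 7: thread C executes C3 (y = 3). Shared: x=0 y=3 z=5. PCs: A@2 B@2 C@3
Step 8: thread A executes A3 (y = y * -1). Shared: x=0 y=-3 z=5. PCs: A@3 B@2 C@3
Step 9: thread B executes B3 (y = 3). Shared: x=0 y=3 z=5. PCs: A@3 B@3 C@3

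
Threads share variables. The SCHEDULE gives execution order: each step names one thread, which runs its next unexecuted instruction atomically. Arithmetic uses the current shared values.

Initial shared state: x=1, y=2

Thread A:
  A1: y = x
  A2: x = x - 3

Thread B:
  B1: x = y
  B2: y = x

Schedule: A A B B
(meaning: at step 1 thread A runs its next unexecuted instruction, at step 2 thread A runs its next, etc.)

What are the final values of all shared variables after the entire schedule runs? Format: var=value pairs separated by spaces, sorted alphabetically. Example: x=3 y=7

Step 1: thread A executes A1 (y = x). Shared: x=1 y=1. PCs: A@1 B@0
Step 2: thread A executes A2 (x = x - 3). Shared: x=-2 y=1. PCs: A@2 B@0
Step 3: thread B executes B1 (x = y). Shared: x=1 y=1. PCs: A@2 B@1
Step 4: thread B executes B2 (y = x). Shared: x=1 y=1. PCs: A@2 B@2

Answer: x=1 y=1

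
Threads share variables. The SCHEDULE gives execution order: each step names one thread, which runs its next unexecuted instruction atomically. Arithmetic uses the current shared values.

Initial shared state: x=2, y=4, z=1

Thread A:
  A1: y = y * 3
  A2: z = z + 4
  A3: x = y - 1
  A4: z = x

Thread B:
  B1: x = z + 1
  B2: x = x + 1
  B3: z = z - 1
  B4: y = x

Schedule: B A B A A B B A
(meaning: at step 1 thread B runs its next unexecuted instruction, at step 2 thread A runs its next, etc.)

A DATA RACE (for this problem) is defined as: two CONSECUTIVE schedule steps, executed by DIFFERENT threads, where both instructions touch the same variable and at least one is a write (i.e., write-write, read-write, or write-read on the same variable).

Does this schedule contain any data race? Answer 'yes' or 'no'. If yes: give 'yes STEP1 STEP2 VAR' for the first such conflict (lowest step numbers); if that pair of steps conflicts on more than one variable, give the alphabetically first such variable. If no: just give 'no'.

Steps 1,2: B(r=z,w=x) vs A(r=y,w=y). No conflict.
Steps 2,3: A(r=y,w=y) vs B(r=x,w=x). No conflict.
Steps 3,4: B(r=x,w=x) vs A(r=z,w=z). No conflict.
Steps 4,5: same thread (A). No race.
Steps 5,6: A(r=y,w=x) vs B(r=z,w=z). No conflict.
Steps 6,7: same thread (B). No race.
Steps 7,8: B(r=x,w=y) vs A(r=x,w=z). No conflict.

Answer: no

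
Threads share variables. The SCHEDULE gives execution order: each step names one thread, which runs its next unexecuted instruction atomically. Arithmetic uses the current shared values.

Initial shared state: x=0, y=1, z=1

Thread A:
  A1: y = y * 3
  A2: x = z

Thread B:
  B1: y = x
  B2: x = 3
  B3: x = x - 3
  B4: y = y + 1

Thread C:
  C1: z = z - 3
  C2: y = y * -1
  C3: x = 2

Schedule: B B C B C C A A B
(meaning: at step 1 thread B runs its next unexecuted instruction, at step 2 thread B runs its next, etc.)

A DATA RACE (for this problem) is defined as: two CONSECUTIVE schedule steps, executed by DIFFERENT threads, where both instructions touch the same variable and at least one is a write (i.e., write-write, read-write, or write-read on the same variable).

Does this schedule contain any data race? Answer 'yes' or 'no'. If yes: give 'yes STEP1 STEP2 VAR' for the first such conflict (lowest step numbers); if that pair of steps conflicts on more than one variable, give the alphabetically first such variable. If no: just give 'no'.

Answer: no

Derivation:
Steps 1,2: same thread (B). No race.
Steps 2,3: B(r=-,w=x) vs C(r=z,w=z). No conflict.
Steps 3,4: C(r=z,w=z) vs B(r=x,w=x). No conflict.
Steps 4,5: B(r=x,w=x) vs C(r=y,w=y). No conflict.
Steps 5,6: same thread (C). No race.
Steps 6,7: C(r=-,w=x) vs A(r=y,w=y). No conflict.
Steps 7,8: same thread (A). No race.
Steps 8,9: A(r=z,w=x) vs B(r=y,w=y). No conflict.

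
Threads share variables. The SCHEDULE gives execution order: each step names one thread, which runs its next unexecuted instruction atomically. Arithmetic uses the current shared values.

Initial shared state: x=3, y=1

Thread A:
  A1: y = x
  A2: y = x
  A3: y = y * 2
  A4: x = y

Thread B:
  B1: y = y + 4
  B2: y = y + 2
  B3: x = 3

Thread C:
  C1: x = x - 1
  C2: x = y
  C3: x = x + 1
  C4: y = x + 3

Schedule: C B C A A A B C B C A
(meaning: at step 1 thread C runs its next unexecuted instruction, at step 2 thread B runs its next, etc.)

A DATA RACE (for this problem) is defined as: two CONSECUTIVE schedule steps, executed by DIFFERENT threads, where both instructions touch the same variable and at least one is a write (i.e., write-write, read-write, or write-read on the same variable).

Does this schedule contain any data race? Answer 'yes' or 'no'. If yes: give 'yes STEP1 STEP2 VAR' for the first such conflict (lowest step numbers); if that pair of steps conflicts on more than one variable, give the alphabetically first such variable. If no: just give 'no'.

Steps 1,2: C(r=x,w=x) vs B(r=y,w=y). No conflict.
Steps 2,3: B(y = y + 4) vs C(x = y). RACE on y (W-R).
Steps 3,4: C(x = y) vs A(y = x). RACE on x (W-R), y (R-W). Multiple vars; alphabetically first is x.
Steps 4,5: same thread (A). No race.
Steps 5,6: same thread (A). No race.
Steps 6,7: A(y = y * 2) vs B(y = y + 2). RACE on y (W-W).
Steps 7,8: B(r=y,w=y) vs C(r=x,w=x). No conflict.
Steps 8,9: C(x = x + 1) vs B(x = 3). RACE on x (W-W).
Steps 9,10: B(x = 3) vs C(y = x + 3). RACE on x (W-R).
Steps 10,11: C(y = x + 3) vs A(x = y). RACE on x (R-W), y (W-R). Multiple vars; alphabetically first is x.
First conflict at steps 2,3.

Answer: yes 2 3 y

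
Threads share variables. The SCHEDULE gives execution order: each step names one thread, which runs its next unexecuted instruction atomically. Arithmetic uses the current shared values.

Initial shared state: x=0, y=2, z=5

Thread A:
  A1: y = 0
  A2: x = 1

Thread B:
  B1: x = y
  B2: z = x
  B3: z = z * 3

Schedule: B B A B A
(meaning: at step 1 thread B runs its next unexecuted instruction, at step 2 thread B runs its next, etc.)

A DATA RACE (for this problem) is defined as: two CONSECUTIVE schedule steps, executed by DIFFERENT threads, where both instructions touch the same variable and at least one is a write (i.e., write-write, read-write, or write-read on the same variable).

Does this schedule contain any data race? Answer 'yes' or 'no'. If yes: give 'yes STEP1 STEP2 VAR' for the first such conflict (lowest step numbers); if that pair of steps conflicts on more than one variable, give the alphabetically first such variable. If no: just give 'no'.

Steps 1,2: same thread (B). No race.
Steps 2,3: B(r=x,w=z) vs A(r=-,w=y). No conflict.
Steps 3,4: A(r=-,w=y) vs B(r=z,w=z). No conflict.
Steps 4,5: B(r=z,w=z) vs A(r=-,w=x). No conflict.

Answer: no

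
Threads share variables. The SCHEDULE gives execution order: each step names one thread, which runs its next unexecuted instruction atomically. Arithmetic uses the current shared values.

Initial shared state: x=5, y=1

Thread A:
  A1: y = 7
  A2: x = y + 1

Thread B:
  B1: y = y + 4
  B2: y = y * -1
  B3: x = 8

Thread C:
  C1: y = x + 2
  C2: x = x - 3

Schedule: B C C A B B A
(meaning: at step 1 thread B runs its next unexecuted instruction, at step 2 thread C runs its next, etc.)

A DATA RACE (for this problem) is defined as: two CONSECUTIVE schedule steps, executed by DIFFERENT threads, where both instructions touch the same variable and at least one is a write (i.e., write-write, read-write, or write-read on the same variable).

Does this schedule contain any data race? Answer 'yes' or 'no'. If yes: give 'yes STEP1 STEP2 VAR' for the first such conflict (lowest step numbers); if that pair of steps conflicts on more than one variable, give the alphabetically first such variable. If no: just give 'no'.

Steps 1,2: B(y = y + 4) vs C(y = x + 2). RACE on y (W-W).
Steps 2,3: same thread (C). No race.
Steps 3,4: C(r=x,w=x) vs A(r=-,w=y). No conflict.
Steps 4,5: A(y = 7) vs B(y = y * -1). RACE on y (W-W).
Steps 5,6: same thread (B). No race.
Steps 6,7: B(x = 8) vs A(x = y + 1). RACE on x (W-W).
First conflict at steps 1,2.

Answer: yes 1 2 y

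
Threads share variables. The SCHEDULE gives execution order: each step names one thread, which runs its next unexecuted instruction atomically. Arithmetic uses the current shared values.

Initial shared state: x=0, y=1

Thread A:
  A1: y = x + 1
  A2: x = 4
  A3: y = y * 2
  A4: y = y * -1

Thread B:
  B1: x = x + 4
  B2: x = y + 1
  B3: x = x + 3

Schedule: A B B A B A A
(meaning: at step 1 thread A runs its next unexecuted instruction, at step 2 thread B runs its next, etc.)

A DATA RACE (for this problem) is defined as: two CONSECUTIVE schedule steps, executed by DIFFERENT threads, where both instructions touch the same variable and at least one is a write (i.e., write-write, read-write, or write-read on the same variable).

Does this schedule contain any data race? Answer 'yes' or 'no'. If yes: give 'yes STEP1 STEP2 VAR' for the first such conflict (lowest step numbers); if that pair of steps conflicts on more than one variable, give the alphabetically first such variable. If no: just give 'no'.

Answer: yes 1 2 x

Derivation:
Steps 1,2: A(y = x + 1) vs B(x = x + 4). RACE on x (R-W).
Steps 2,3: same thread (B). No race.
Steps 3,4: B(x = y + 1) vs A(x = 4). RACE on x (W-W).
Steps 4,5: A(x = 4) vs B(x = x + 3). RACE on x (W-W).
Steps 5,6: B(r=x,w=x) vs A(r=y,w=y). No conflict.
Steps 6,7: same thread (A). No race.
First conflict at steps 1,2.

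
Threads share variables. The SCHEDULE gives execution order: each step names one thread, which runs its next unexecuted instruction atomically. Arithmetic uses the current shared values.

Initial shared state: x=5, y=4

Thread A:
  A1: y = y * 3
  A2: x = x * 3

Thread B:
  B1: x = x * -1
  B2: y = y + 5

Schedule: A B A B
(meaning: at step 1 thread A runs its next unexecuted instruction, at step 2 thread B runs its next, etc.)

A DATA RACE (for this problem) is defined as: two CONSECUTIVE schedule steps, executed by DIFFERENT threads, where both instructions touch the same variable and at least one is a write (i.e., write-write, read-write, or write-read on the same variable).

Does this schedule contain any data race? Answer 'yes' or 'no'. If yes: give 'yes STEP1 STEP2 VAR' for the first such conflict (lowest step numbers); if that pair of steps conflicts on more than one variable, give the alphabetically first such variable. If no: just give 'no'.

Answer: yes 2 3 x

Derivation:
Steps 1,2: A(r=y,w=y) vs B(r=x,w=x). No conflict.
Steps 2,3: B(x = x * -1) vs A(x = x * 3). RACE on x (W-W).
Steps 3,4: A(r=x,w=x) vs B(r=y,w=y). No conflict.
First conflict at steps 2,3.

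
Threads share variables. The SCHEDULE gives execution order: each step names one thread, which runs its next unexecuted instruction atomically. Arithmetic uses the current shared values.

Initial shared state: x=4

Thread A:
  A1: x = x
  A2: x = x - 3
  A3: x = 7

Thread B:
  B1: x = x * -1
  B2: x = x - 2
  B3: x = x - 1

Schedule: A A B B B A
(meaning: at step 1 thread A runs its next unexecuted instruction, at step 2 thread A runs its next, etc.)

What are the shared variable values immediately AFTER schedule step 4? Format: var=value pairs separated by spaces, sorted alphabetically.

Step 1: thread A executes A1 (x = x). Shared: x=4. PCs: A@1 B@0
Step 2: thread A executes A2 (x = x - 3). Shared: x=1. PCs: A@2 B@0
Step 3: thread B executes B1 (x = x * -1). Shared: x=-1. PCs: A@2 B@1
Step 4: thread B executes B2 (x = x - 2). Shared: x=-3. PCs: A@2 B@2

Answer: x=-3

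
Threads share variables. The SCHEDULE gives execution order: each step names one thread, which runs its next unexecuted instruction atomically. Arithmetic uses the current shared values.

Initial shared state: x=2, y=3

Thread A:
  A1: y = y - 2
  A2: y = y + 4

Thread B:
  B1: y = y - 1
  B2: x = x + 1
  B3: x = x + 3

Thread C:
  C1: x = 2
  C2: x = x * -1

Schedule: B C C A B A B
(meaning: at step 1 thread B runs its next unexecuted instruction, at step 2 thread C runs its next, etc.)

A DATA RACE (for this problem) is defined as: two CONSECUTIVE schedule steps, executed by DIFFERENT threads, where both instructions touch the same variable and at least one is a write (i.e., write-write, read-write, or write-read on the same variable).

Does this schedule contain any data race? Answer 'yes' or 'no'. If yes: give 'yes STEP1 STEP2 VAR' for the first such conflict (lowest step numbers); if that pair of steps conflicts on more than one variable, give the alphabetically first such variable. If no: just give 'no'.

Steps 1,2: B(r=y,w=y) vs C(r=-,w=x). No conflict.
Steps 2,3: same thread (C). No race.
Steps 3,4: C(r=x,w=x) vs A(r=y,w=y). No conflict.
Steps 4,5: A(r=y,w=y) vs B(r=x,w=x). No conflict.
Steps 5,6: B(r=x,w=x) vs A(r=y,w=y). No conflict.
Steps 6,7: A(r=y,w=y) vs B(r=x,w=x). No conflict.

Answer: no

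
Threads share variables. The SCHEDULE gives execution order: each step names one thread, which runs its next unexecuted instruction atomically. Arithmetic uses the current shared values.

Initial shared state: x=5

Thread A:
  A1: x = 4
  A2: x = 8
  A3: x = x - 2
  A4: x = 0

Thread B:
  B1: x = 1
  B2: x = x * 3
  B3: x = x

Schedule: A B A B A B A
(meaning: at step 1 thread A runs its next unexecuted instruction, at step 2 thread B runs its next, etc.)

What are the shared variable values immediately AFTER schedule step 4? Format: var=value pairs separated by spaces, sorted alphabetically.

Answer: x=24

Derivation:
Step 1: thread A executes A1 (x = 4). Shared: x=4. PCs: A@1 B@0
Step 2: thread B executes B1 (x = 1). Shared: x=1. PCs: A@1 B@1
Step 3: thread A executes A2 (x = 8). Shared: x=8. PCs: A@2 B@1
Step 4: thread B executes B2 (x = x * 3). Shared: x=24. PCs: A@2 B@2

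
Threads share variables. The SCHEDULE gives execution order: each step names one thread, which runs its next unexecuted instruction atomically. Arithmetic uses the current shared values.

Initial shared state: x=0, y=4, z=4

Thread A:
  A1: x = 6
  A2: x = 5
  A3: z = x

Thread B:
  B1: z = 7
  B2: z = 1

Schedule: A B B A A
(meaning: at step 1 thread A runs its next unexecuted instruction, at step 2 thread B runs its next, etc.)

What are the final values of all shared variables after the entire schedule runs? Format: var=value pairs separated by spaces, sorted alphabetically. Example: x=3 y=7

Step 1: thread A executes A1 (x = 6). Shared: x=6 y=4 z=4. PCs: A@1 B@0
Step 2: thread B executes B1 (z = 7). Shared: x=6 y=4 z=7. PCs: A@1 B@1
Step 3: thread B executes B2 (z = 1). Shared: x=6 y=4 z=1. PCs: A@1 B@2
Step 4: thread A executes A2 (x = 5). Shared: x=5 y=4 z=1. PCs: A@2 B@2
Step 5: thread A executes A3 (z = x). Shared: x=5 y=4 z=5. PCs: A@3 B@2

Answer: x=5 y=4 z=5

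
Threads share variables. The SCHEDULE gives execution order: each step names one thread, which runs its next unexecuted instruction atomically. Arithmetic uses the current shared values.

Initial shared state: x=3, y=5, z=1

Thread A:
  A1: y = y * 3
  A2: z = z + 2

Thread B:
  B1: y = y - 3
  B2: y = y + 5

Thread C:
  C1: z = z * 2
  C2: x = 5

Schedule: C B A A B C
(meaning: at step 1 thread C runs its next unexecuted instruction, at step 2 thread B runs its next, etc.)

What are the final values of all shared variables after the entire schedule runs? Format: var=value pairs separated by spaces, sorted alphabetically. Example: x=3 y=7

Answer: x=5 y=11 z=4

Derivation:
Step 1: thread C executes C1 (z = z * 2). Shared: x=3 y=5 z=2. PCs: A@0 B@0 C@1
Step 2: thread B executes B1 (y = y - 3). Shared: x=3 y=2 z=2. PCs: A@0 B@1 C@1
Step 3: thread A executes A1 (y = y * 3). Shared: x=3 y=6 z=2. PCs: A@1 B@1 C@1
Step 4: thread A executes A2 (z = z + 2). Shared: x=3 y=6 z=4. PCs: A@2 B@1 C@1
Step 5: thread B executes B2 (y = y + 5). Shared: x=3 y=11 z=4. PCs: A@2 B@2 C@1
Step 6: thread C executes C2 (x = 5). Shared: x=5 y=11 z=4. PCs: A@2 B@2 C@2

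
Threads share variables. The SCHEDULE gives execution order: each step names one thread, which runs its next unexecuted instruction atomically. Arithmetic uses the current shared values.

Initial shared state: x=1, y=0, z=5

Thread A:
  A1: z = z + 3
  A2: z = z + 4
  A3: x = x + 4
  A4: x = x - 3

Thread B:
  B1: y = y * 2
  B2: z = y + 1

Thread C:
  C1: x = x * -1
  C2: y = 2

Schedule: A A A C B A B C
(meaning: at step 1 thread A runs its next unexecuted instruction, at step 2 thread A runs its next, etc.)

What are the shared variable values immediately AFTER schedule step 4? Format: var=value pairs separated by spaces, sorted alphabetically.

Answer: x=-5 y=0 z=12

Derivation:
Step 1: thread A executes A1 (z = z + 3). Shared: x=1 y=0 z=8. PCs: A@1 B@0 C@0
Step 2: thread A executes A2 (z = z + 4). Shared: x=1 y=0 z=12. PCs: A@2 B@0 C@0
Step 3: thread A executes A3 (x = x + 4). Shared: x=5 y=0 z=12. PCs: A@3 B@0 C@0
Step 4: thread C executes C1 (x = x * -1). Shared: x=-5 y=0 z=12. PCs: A@3 B@0 C@1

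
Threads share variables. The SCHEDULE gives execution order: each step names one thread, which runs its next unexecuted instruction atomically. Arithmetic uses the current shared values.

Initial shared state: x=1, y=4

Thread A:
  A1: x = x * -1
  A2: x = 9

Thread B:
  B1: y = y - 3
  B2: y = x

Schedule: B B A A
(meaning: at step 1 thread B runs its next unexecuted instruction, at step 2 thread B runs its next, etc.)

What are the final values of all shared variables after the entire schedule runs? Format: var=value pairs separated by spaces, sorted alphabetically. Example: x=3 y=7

Step 1: thread B executes B1 (y = y - 3). Shared: x=1 y=1. PCs: A@0 B@1
Step 2: thread B executes B2 (y = x). Shared: x=1 y=1. PCs: A@0 B@2
Step 3: thread A executes A1 (x = x * -1). Shared: x=-1 y=1. PCs: A@1 B@2
Step 4: thread A executes A2 (x = 9). Shared: x=9 y=1. PCs: A@2 B@2

Answer: x=9 y=1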